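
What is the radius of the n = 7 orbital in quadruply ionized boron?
0.5186 nm (or 5.1859 Å)

The Bohr radius formula is:
r_n = n² a₀ / Z

where a₀ = 0.0529177 nm is the Bohr radius.

For B⁴⁺ (Z = 5) at n = 7:
r_7 = 7² × 0.0529177 nm / 5
r_7 = 49 × 0.0529177 nm / 5
r_7 = 2.59297 nm / 5
r_7 = 0.5186 nm

The electron orbits at approximately 0.5186 nm from the nucleus.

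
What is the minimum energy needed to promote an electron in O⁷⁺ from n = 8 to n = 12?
7.5587 eV

The energy levels of a hydrogen-like atom are E_n = -13.6057 Z² eV / n².

Energy at n = 8: E_8 = -13.6057 × 8² / 8² = -13.6057000 eV
Energy at n = 12: E_12 = -13.6057 × 8² / 12² = -6.0469778 eV

The excitation energy is the difference:
ΔE = E_12 - E_8
ΔE = -6.0469778 - (-13.6057000)
ΔE = 7.5587 eV

Since this is positive, energy must be absorbed (photon absorption).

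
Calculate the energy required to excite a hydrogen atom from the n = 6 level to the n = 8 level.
0.165347 eV

The energy levels of a hydrogen-like atom are E_n = -13.6057 eV / n².

Energy at n = 6: E_6 = -13.6057 / 6² = -0.377936111 eV
Energy at n = 8: E_8 = -13.6057 / 8² = -0.212589063 eV

The excitation energy is the difference:
ΔE = E_8 - E_6
ΔE = -0.212589063 - (-0.377936111)
ΔE = 0.165347 eV

Since this is positive, energy must be absorbed (photon absorption).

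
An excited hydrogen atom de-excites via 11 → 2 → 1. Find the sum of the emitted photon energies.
13.493 eV

The energy levels of hydrogen are E_n = -13.6057 / n² eV.

First transition (11 → 2):
ΔE₁ = |E_2 - E_11|
ΔE₁ = |-3.401425000 - (-0.112443802)| = 3.288981 eV

Second transition (2 → 1):
ΔE₂ = |E_1 - E_2|
ΔE₂ = |-13.605700000 - (-3.401425000)| = 10.204275 eV

Total energy released:
E_total = ΔE₁ + ΔE₂ = 3.288981 + 10.204275 = 13.493 eV

Note: This equals the direct transition 11 → 1: 13.493 eV ✓
Energy is conserved regardless of the path taken.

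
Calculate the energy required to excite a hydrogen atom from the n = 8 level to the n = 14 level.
0.1432 eV

The energy levels of a hydrogen-like atom are E_n = -13.6057 eV / n².

Energy at n = 8: E_8 = -13.6057 / 8² = -0.2125891 eV
Energy at n = 14: E_14 = -13.6057 / 14² = -0.0694168 eV

The excitation energy is the difference:
ΔE = E_14 - E_8
ΔE = -0.0694168 - (-0.2125891)
ΔE = 0.1432 eV

Since this is positive, energy must be absorbed (photon absorption).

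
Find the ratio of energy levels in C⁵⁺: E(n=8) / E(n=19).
5.640625

Using E_n = -13.6057 Z² / n² eV with Z = 6:

E_8 = -13.6057 × 6² / 8² = -489.8052 / 64 = -7.6532062500 eV
E_19 = -13.6057 × 6² / 19² = -489.8052 / 361 = -1.3568011080 eV

The ratio is:
E_8/E_19 = (-7.6532062500) / (-1.3568011080)
E_8/E_19 = (-489.8052/64) / (-489.8052/361)
E_8/E_19 = 361/64
E_8/E_19 = 5.640625
(Note: the Z² factors cancel in the ratio.)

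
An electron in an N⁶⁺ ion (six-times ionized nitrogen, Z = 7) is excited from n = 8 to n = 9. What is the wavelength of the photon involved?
567.10666 nm

First, find the transition energy using E_n = -13.6057 Z² / n² eV:
E_8 = -13.6057 × 7² / 8² = -10.416864063 eV
E_9 = -13.6057 × 7² / 9² = -8.230608642 eV

Photon energy: |ΔE| = |E_9 - E_8| = 2.186255421 eV

Convert to wavelength using E = hc/λ with hc = 1239.84 eV·nm:
λ = hc/E = 1239.84 eV·nm / 2.186255421 eV
λ = 567.10666 nm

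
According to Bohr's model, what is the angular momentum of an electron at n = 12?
1.265e-33 J·s (or 12ℏ)

In the Bohr model, angular momentum is quantized:
L = nℏ

where ℏ = h/(2π) = 1.05457e-34 J·s

For n = 12:
L = 12 × 1.05457e-34 J·s
L = 1.265e-33 J·s

This can also be written as L = 12ℏ.
The angular momentum is an integer multiple of the reduced Planck constant.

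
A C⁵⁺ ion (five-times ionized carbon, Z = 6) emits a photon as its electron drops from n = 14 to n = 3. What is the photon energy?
51.924 eV

The energy levels are E_n = -13.6057 Z² eV / n².

Energy at n = 14: E_14 = -13.6057 × 6² / 14² = -2.499006 eV
Energy at n = 3: E_3 = -13.6057 × 6² / 3² = -54.422800 eV

For emission (electron falling to lower state), the photon energy is:
E_photon = E_14 - E_3 = |-2.499006 - (-54.422800)|
E_photon = 51.924 eV

This energy is carried away by the emitted photon.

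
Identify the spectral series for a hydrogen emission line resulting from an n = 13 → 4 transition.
Brackett series

The spectral series in hydrogen are named based on the final (lower) energy level:
- Lyman series: n_final = 1 (ultraviolet)
- Balmer series: n_final = 2 (visible/near-UV)
- Paschen series: n_final = 3 (infrared)
- Brackett series: n_final = 4 (infrared)
- Pfund series: n_final = 5 (far infrared)

Since this transition ends at n = 4, it belongs to the Brackett series.

For reference, this 13 → 4 line has photon energy
ΔE = 13.6057 eV × (1/4² - 1/13²) = 0.76984914941 eV,
corresponding to wavelength λ = hc/ΔE = 1239.84 eV·nm / 0.76984914941 eV = 1610.49733 nm in the infrared region.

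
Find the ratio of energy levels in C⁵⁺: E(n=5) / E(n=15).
9.000000

Using E_n = -13.6057 Z² / n² eV with Z = 6:

E_5 = -13.6057 × 6² / 5² = -489.8052 / 25 = -19.592208000000 eV
E_15 = -13.6057 × 6² / 15² = -489.8052 / 225 = -2.176912000000 eV

The ratio is:
E_5/E_15 = (-19.592208000000) / (-2.176912000000)
E_5/E_15 = (-489.8052/25) / (-489.8052/225)
E_5/E_15 = 225/25
E_5/E_15 = 9.000000
(Note: the Z² factors cancel in the ratio.)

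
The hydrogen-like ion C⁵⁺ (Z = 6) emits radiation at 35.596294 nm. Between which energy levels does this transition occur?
n = 5 → n = 3

First, find the photon energy from the wavelength (hc = 1239.84 eV·nm):
E = hc/λ = 1239.84 eV·nm / 35.596294 nm = 34.830592 eV

The energy levels of C⁵⁺ satisfy E_n = -13.6057 × 6² / n² eV, so an emission n_i → n_f releases
ΔE = 13.6057 × 6² × (1/n_f² − 1/n_i²) eV.

Setting ΔE equal to the photon energy:
1/n_f² − 1/n_i² = 34.830592 / (13.6057 × 6²) = 0.071111111

Since 1/n_i² must be positive, we need 1/n_f² > 0.071111111, i.e. n_f ≤ 3. For each allowed n_f, solve n_i = (1/n_f² − 0.071111111)^(−1/2) and check whether it is a whole number:
  n_f = 1: 1/n_i² = 1.000000000 − 0.071111111 = 0.928888889 → n_i = 1.038  (not an integer) ✗
  n_f = 2: 1/n_i² = 0.250000000 − 0.071111111 = 0.178888889 → n_i = 2.364  (not an integer) ✗
  n_f = 3: 1/n_i² = 0.111111111 − 0.071111111 = 0.040000000 → n_i = 5.000  → integer, n_i = 5 ✓

Only n_f = 3 gives an integer upper level, n_i = 5.

The transition is from n = 5 to n = 3 (emission).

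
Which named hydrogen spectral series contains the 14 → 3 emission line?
Paschen series

The spectral series in hydrogen are named based on the final (lower) energy level:
- Lyman series: n_final = 1 (ultraviolet)
- Balmer series: n_final = 2 (visible/near-UV)
- Paschen series: n_final = 3 (infrared)
- Brackett series: n_final = 4 (infrared)
- Pfund series: n_final = 5 (far infrared)

Since this transition ends at n = 3, it belongs to the Paschen series.

For reference, this 14 → 3 line has photon energy
ΔE = 13.6057 eV × (1/3² - 1/14²) = 1.442327608 eV,
corresponding to wavelength λ = hc/ΔE = 1239.84 eV·nm / 1.442327608 eV = 859.61053 nm in the infrared region.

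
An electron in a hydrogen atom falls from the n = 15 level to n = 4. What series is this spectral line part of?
Brackett series

The spectral series in hydrogen are named based on the final (lower) energy level:
- Lyman series: n_final = 1 (ultraviolet)
- Balmer series: n_final = 2 (visible/near-UV)
- Paschen series: n_final = 3 (infrared)
- Brackett series: n_final = 4 (infrared)
- Pfund series: n_final = 5 (far infrared)

Since this transition ends at n = 4, it belongs to the Brackett series.

For reference, this 15 → 4 line has photon energy
ΔE = 13.6057 eV × (1/4² - 1/15²) = 0.789886472 eV,
corresponding to wavelength λ = hc/ΔE = 1239.84 eV·nm / 0.789886472 eV = 1569.643 nm in the infrared region.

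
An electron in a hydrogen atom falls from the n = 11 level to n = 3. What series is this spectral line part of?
Paschen series

The spectral series in hydrogen are named based on the final (lower) energy level:
- Lyman series: n_final = 1 (ultraviolet)
- Balmer series: n_final = 2 (visible/near-UV)
- Paschen series: n_final = 3 (infrared)
- Brackett series: n_final = 4 (infrared)
- Pfund series: n_final = 5 (far infrared)

Since this transition ends at n = 3, it belongs to the Paschen series.

For reference, this 11 → 3 line has photon energy
ΔE = 13.6057 eV × (1/3² - 1/11²) = 1.3993006 eV,
corresponding to wavelength λ = hc/ΔE = 1239.84 eV·nm / 1.3993006 eV = 886.043 nm in the infrared region.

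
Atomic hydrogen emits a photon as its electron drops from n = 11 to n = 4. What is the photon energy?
0.73791 eV

The energy levels are E_n = -13.6057 eV / n².

Energy at n = 11: E_11 = -13.6057 / 11² = -0.11244380 eV
Energy at n = 4: E_4 = -13.6057 / 4² = -0.85035625 eV

For emission (electron falling to lower state), the photon energy is:
E_photon = E_11 - E_4 = |-0.11244380 - (-0.85035625)|
E_photon = 0.73791 eV

This energy is carried away by the emitted photon.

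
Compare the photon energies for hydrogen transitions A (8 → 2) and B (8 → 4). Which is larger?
8 → 2

Calculate the energy for each transition:

Transition 8 → 2:
ΔE₁ = |E_2 - E_8| = |-13.6057/2² - (-13.6057/8²)|
ΔE₁ = |-3.40142500 - (-0.21258906)| = 3.18884 eV

Transition 8 → 4:
ΔE₂ = |E_4 - E_8| = |-13.6057/4² - (-13.6057/8²)|
ΔE₂ = |-0.85035625 - (-0.21258906)| = 0.63777 eV

Since 3.18884 eV > 0.63777 eV, the transition 8 → 2 emits the more energetic photon.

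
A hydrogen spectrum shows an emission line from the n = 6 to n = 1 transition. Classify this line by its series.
Lyman series

The spectral series in hydrogen are named based on the final (lower) energy level:
- Lyman series: n_final = 1 (ultraviolet)
- Balmer series: n_final = 2 (visible/near-UV)
- Paschen series: n_final = 3 (infrared)
- Brackett series: n_final = 4 (infrared)
- Pfund series: n_final = 5 (far infrared)

Since this transition ends at n = 1, it belongs to the Lyman series.

For reference, this 6 → 1 line has photon energy
ΔE = 13.6057 eV × (1/1² - 1/6²) = 13.22776 eV,
corresponding to wavelength λ = hc/ΔE = 1239.84 eV·nm / 13.22776 eV = 93.730 nm in the ultraviolet region.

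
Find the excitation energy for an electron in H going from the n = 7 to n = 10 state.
0.142 eV

The energy levels of a hydrogen-like atom are E_n = -13.6057 eV / n².

Energy at n = 7: E_7 = -13.6057 / 7² = -0.277667 eV
Energy at n = 10: E_10 = -13.6057 / 10² = -0.136057 eV

The excitation energy is the difference:
ΔE = E_10 - E_7
ΔE = -0.136057 - (-0.277667)
ΔE = 0.142 eV

Since this is positive, energy must be absorbed (photon absorption).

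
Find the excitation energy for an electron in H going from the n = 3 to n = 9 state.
1.34377 eV

The energy levels of a hydrogen-like atom are E_n = -13.6057 eV / n².

Energy at n = 3: E_3 = -13.6057 / 3² = -1.51174444 eV
Energy at n = 9: E_9 = -13.6057 / 9² = -0.16797160 eV

The excitation energy is the difference:
ΔE = E_9 - E_3
ΔE = -0.16797160 - (-1.51174444)
ΔE = 1.34377 eV

Since this is positive, energy must be absorbed (photon absorption).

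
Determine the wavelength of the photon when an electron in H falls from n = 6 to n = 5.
7455.81 nm

First, find the transition energy using E_n = -13.6057 / n² eV:
E_6 = -13.6057 / 6² = -0.37793611 eV
E_5 = -13.6057 / 5² = -0.54422800 eV

Photon energy: |ΔE| = |E_5 - E_6| = 0.16629189 eV

Convert to wavelength using E = hc/λ with hc = 1239.84 eV·nm:
λ = hc/E = 1239.84 eV·nm / 0.16629189 eV
λ = 7455.81 nm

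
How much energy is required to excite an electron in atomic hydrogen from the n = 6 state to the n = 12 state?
0.28345 eV

The energy levels of a hydrogen-like atom are E_n = -13.6057 eV / n².

Energy at n = 6: E_6 = -13.6057 / 6² = -0.37793611 eV
Energy at n = 12: E_12 = -13.6057 / 12² = -0.09448403 eV

The excitation energy is the difference:
ΔE = E_12 - E_6
ΔE = -0.09448403 - (-0.37793611)
ΔE = 0.28345 eV

Since this is positive, energy must be absorbed (photon absorption).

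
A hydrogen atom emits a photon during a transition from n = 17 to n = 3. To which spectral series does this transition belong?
Paschen series

The spectral series in hydrogen are named based on the final (lower) energy level:
- Lyman series: n_final = 1 (ultraviolet)
- Balmer series: n_final = 2 (visible/near-UV)
- Paschen series: n_final = 3 (infrared)
- Brackett series: n_final = 4 (infrared)
- Pfund series: n_final = 5 (far infrared)

Since this transition ends at n = 3, it belongs to the Paschen series.

For reference, this 17 → 3 line has photon energy
ΔE = 13.6057 eV × (1/3² - 1/17²) = 1.464665898 eV,
corresponding to wavelength λ = hc/ΔE = 1239.84 eV·nm / 1.464665898 eV = 846.50022 nm in the infrared region.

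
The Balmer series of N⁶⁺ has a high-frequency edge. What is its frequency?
4.030e+16 Hz

The series limit corresponds to the transition from n = ∞ to n = 2.
This is the highest energy (shortest wavelength) transition in the Balmer series.

E_∞ = 0 eV
E_2 = -13.6057 × 7² / 2² = -166.6698250 eV

Energy at series limit:
ΔE = E_∞ - E_2 = 0 - (-166.6698250) = 166.6698250 eV
E = 166.6698250 eV × (1.602177 × 10⁻¹⁹ J/eV) = 2.67035e-17 J
f = E/h = 2.67035e-17 J / (6.62607 × 10⁻³⁴ J·s) = 4.030e+16 Hz

This energy equals the ionization energy from the n = 2 state of N⁶⁺.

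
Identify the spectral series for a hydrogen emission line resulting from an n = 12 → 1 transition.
Lyman series

The spectral series in hydrogen are named based on the final (lower) energy level:
- Lyman series: n_final = 1 (ultraviolet)
- Balmer series: n_final = 2 (visible/near-UV)
- Paschen series: n_final = 3 (infrared)
- Brackett series: n_final = 4 (infrared)
- Pfund series: n_final = 5 (far infrared)

Since this transition ends at n = 1, it belongs to the Lyman series.

For reference, this 12 → 1 line has photon energy
ΔE = 13.6057 eV × (1/1² - 1/12²) = 13.5112160 eV,
corresponding to wavelength λ = hc/ΔE = 1239.84 eV·nm / 13.5112160 eV = 91.76376 nm in the ultraviolet region.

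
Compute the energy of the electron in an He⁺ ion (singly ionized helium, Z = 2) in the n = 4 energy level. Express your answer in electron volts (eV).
-3.40 eV

The energy levels of a hydrogen-like atom are given by:
E_n = -13.6057 Z² / n² eV  (with Z = 2 for He⁺)

For n = 4:
E_4 = -13.6057 × 2² / 4²
E_4 = -13.6057 × 4 / 16
E_4 = -3.40 eV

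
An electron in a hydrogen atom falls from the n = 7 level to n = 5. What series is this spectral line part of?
Pfund series

The spectral series in hydrogen are named based on the final (lower) energy level:
- Lyman series: n_final = 1 (ultraviolet)
- Balmer series: n_final = 2 (visible/near-UV)
- Paschen series: n_final = 3 (infrared)
- Brackett series: n_final = 4 (infrared)
- Pfund series: n_final = 5 (far infrared)

Since this transition ends at n = 5, it belongs to the Pfund series.

For reference, this 7 → 5 line has photon energy
ΔE = 13.6057 eV × (1/5² - 1/7²) = 0.26656065 eV,
corresponding to wavelength λ = hc/ΔE = 1239.84 eV·nm / 0.26656065 eV = 4651.25 nm in the far infrared region.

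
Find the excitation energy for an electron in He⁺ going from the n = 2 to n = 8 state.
12.75534 eV

The energy levels of a hydrogen-like atom are E_n = -13.6057 Z² eV / n².

Energy at n = 2: E_2 = -13.6057 × 2² / 2² = -13.60570000 eV
Energy at n = 8: E_8 = -13.6057 × 2² / 8² = -0.85035625 eV

The excitation energy is the difference:
ΔE = E_8 - E_2
ΔE = -0.85035625 - (-13.60570000)
ΔE = 12.75534 eV

Since this is positive, energy must be absorbed (photon absorption).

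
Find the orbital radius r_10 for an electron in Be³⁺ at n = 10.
1.3229 nm (or 13.2294 Å)

The Bohr radius formula is:
r_n = n² a₀ / Z

where a₀ = 0.0529177 nm is the Bohr radius.

For Be³⁺ (Z = 4) at n = 10:
r_10 = 10² × 0.0529177 nm / 4
r_10 = 100 × 0.0529177 nm / 4
r_10 = 5.29177 nm / 4
r_10 = 1.3229 nm

The electron orbits at approximately 1.3229 nm from the nucleus.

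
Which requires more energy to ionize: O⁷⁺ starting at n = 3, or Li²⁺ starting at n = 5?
O⁷⁺ at n = 3 (E = -96.752 eV)

Using E_n = -13.6057 Z² / n² eV:

O⁷⁺ (Z = 8) at n = 3:
E = -13.6057 × 8² / 3² = -13.6057 × 64 / 9 = -96.751644 eV

Li²⁺ (Z = 3) at n = 5:
E = -13.6057 × 3² / 5² = -13.6057 × 9 / 25 = -4.898052 eV

Since -96.751644 eV < -4.898052 eV,
O⁷⁺ at n = 3 is more tightly bound (requires more energy to ionize).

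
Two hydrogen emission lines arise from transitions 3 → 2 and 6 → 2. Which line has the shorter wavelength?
6 → 2

Calculate the energy for each transition:

Transition 3 → 2:
ΔE₁ = |E_2 - E_3| = |-13.6057/2² - (-13.6057/3²)|
ΔE₁ = |-3.401425000 - (-1.511744444)| = 1.889681 eV

Transition 6 → 2:
ΔE₂ = |E_2 - E_6| = |-13.6057/2² - (-13.6057/6²)|
ΔE₂ = |-3.401425000 - (-0.377936111)| = 3.023489 eV

Since 3.023489 eV > 1.889681 eV, the transition 6 → 2 emits the more energetic photon.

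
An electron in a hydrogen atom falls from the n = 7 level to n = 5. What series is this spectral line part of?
Pfund series

The spectral series in hydrogen are named based on the final (lower) energy level:
- Lyman series: n_final = 1 (ultraviolet)
- Balmer series: n_final = 2 (visible/near-UV)
- Paschen series: n_final = 3 (infrared)
- Brackett series: n_final = 4 (infrared)
- Pfund series: n_final = 5 (far infrared)

Since this transition ends at n = 5, it belongs to the Pfund series.

For reference, this 7 → 5 line has photon energy
ΔE = 13.6057 eV × (1/5² - 1/7²) = 0.26656065 eV,
corresponding to wavelength λ = hc/ΔE = 1239.84 eV·nm / 0.26656065 eV = 4651.25 nm in the far infrared region.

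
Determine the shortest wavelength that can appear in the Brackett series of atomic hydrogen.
1458.02 nm

The series limit corresponds to the transition from n = ∞ to n = 4.
This is the highest energy (shortest wavelength) transition in the Brackett series.

E_∞ = 0 eV
E_4 = -13.6057 / 4² = -0.85035625 eV

Energy at series limit:
ΔE = E_∞ - E_4 = 0 - (-0.85035625) = 0.85035625 eV
λ = hc/E = 1239.84 eV·nm / 0.85035625 eV = 1458.02 nm

This energy equals the ionization energy from the n = 4 state of hydrogen.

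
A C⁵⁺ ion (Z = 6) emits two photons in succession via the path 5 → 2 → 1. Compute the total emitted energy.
470.212992 eV

The energy levels of C⁵⁺ are E_n = -13.6057 × 6² / n² eV.

First transition (5 → 2):
ΔE₁ = |E_2 - E_5|
ΔE₁ = |-122.451300000000 - (-19.592208000000)| = 102.859092000 eV

Second transition (2 → 1):
ΔE₂ = |E_1 - E_2|
ΔE₂ = |-489.805200000000 - (-122.451300000000)| = 367.353900000 eV

Total energy released:
E_total = ΔE₁ + ΔE₂ = 102.859092000 + 367.353900000 = 470.212992 eV

Note: This equals the direct transition 5 → 1: 470.212992 eV ✓
Energy is conserved regardless of the path taken.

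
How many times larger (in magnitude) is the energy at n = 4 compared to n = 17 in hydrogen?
18.0625

Using E_n = -13.6057 Z² / n² eV with Z = 1:

E_4 = -13.6057 / 4² = -13.6057 / 16 = -0.85035625 eV
E_17 = -13.6057 / 17² = -13.6057 / 289 = -0.04707855 eV

The ratio is:
E_4/E_17 = (-0.85035625) / (-0.04707855)
E_4/E_17 = (-13.6057/16) / (-13.6057/289)
E_4/E_17 = 289/16
E_4/E_17 = 18.0625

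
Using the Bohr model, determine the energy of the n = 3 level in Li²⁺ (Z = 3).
-13.6057 eV

For hydrogen-like ions, the energy levels scale with Z²:
E_n = -13.6057 Z² / n² eV

For Li²⁺ (Z = 3) at n = 3:
E_3 = -13.6057 × 3² / 3²
E_3 = -13.6057 × 9 / 9
E_3 = -122.4513 / 9
E_3 = -13.6057 eV

The energy is 9 times more negative than hydrogen at the same n due to the stronger nuclear charge.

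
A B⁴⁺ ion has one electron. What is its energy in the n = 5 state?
-13.606 eV

For hydrogen-like ions, the energy levels scale with Z²:
E_n = -13.6057 Z² / n² eV

For B⁴⁺ (Z = 5) at n = 5:
E_5 = -13.6057 × 5² / 5²
E_5 = -13.6057 × 25 / 25
E_5 = -340.1425 / 25
E_5 = -13.606 eV

The energy is 25 times more negative than hydrogen at the same n due to the stronger nuclear charge.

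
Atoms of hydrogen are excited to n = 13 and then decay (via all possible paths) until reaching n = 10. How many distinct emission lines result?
6

The electron can occupy levels n = 10, 11, ..., 13 during de-excitation — that is m = 13 - 10 + 1 = 4 distinct levels.

The number of distinct spectral lines equals the number of ways to choose 2 of these m levels (each pair gives one possible emission transition):

Number of lines = m(m-1)/2 = 4×3/2 = 6

These correspond to all possible transitions between the 4 levels:
13 → 12, 13 → 11, 13 → 10, 12 → 11, 12 → 10, 11 → 10

Each transition produces a photon with a unique energy (and thus wavelength). This count does not depend on Z.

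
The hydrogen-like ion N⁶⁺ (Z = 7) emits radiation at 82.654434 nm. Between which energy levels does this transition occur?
n = 5 → n = 4

First, find the photon energy from the wavelength (hc = 1239.84 eV·nm):
E = hc/λ = 1239.84 eV·nm / 82.654434 nm = 15.000284 eV

The energy levels of N⁶⁺ satisfy E_n = -13.6057 × 7² / n² eV, so an emission n_i → n_f releases
ΔE = 13.6057 × 7² × (1/n_f² − 1/n_i²) eV.

Setting ΔE equal to the photon energy:
1/n_f² − 1/n_i² = 15.000284 / (13.6057 × 7²) = 0.022500000

Since 1/n_i² must be positive, we need 1/n_f² > 0.022500000, i.e. n_f ≤ 6. For each allowed n_f, solve n_i = (1/n_f² − 0.022500000)^(−1/2) and check whether it is a whole number:
  n_f = 1: 1/n_i² = 1.000000000 − 0.022500000 = 0.977500000 → n_i = 1.011  (not an integer) ✗
  n_f = 2: 1/n_i² = 0.250000000 − 0.022500000 = 0.227500000 → n_i = 2.097  (not an integer) ✗
  n_f = 3: 1/n_i² = 0.111111111 − 0.022500000 = 0.088611111 → n_i = 3.359  (not an integer) ✗
  n_f = 4: 1/n_i² = 0.062500000 − 0.022500000 = 0.040000000 → n_i = 5.000  → integer, n_i = 5 ✓
  n_f = 5: 1/n_i² = 0.040000000 − 0.022500000 = 0.017500000 → n_i = 7.559  (not an integer) ✗
  n_f = 6: 1/n_i² = 0.027777778 − 0.022500000 = 0.005277778 → n_i = 13.765  (not an integer) ✗

Only n_f = 4 gives an integer upper level, n_i = 5.

The transition is from n = 5 to n = 4 (emission).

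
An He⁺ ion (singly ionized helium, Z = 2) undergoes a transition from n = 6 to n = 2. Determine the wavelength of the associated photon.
102.51733 nm

First, find the transition energy using E_n = -13.6057 Z² / n² eV:
E_6 = -13.6057 × 2² / 6² = -1.51174444 eV
E_2 = -13.6057 × 2² / 2² = -13.60570000 eV

Photon energy: |ΔE| = |E_2 - E_6| = 12.09395556 eV

Convert to wavelength using E = hc/λ with hc = 1239.84 eV·nm:
λ = hc/E = 1239.84 eV·nm / 12.09395556 eV
λ = 102.51733 nm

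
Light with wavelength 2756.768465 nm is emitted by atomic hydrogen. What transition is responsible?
n = 12 → n = 5

First, find the photon energy from the wavelength (hc = 1239.84 eV·nm):
E = hc/λ = 1239.84 eV·nm / 2756.768465 nm = 0.44974397 eV

The energy levels of hydrogen satisfy E_n = -13.6057 / n² eV, so an emission n_i → n_f releases
ΔE = 13.6057 × (1/n_f² − 1/n_i²) eV.

Setting ΔE equal to the photon energy:
1/n_f² − 1/n_i² = 0.44974397 / 13.6057 = 0.033055555

Since 1/n_i² must be positive, we need 1/n_f² > 0.033055555, i.e. n_f ≤ 5. For each allowed n_f, solve n_i = (1/n_f² − 0.033055555)^(−1/2) and check whether it is a whole number:
  n_f = 1: 1/n_i² = 1.000000000 − 0.033055555 = 0.966944445 → n_i = 1.017  (not an integer) ✗
  n_f = 2: 1/n_i² = 0.250000000 − 0.033055555 = 0.216944445 → n_i = 2.147  (not an integer) ✗
  n_f = 3: 1/n_i² = 0.111111111 − 0.033055555 = 0.078055556 → n_i = 3.579  (not an integer) ✗
  n_f = 4: 1/n_i² = 0.062500000 − 0.033055555 = 0.029444445 → n_i = 5.828  (not an integer) ✗
  n_f = 5: 1/n_i² = 0.040000000 − 0.033055555 = 0.006944445 → n_i = 12.000  → integer, n_i = 12 ✓

Only n_f = 5 gives an integer upper level, n_i = 12.

The transition is from n = 12 to n = 5 (emission).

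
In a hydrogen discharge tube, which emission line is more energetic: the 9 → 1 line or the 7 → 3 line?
9 → 1

Calculate the energy for each transition:

Transition 9 → 1:
ΔE₁ = |E_1 - E_9| = |-13.6057/1² - (-13.6057/9²)|
ΔE₁ = |-13.60570000000 - (-0.16797160494)| = 13.43772840 eV

Transition 7 → 3:
ΔE₂ = |E_3 - E_7| = |-13.6057/3² - (-13.6057/7²)|
ΔE₂ = |-1.51174444444 - (-0.27766734694)| = 1.23407710 eV

Since 13.43772840 eV > 1.23407710 eV, the transition 9 → 1 emits the more energetic photon.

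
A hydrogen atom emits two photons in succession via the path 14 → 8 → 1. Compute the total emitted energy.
13.5363 eV

The energy levels of hydrogen are E_n = -13.6057 / n² eV.

First transition (14 → 8):
ΔE₁ = |E_8 - E_14|
ΔE₁ = |-0.2125890625 - (-0.0694168367)| = 0.1431722 eV

Second transition (8 → 1):
ΔE₂ = |E_1 - E_8|
ΔE₂ = |-13.6057000000 - (-0.2125890625)| = 13.3931109 eV

Total energy released:
E_total = ΔE₁ + ΔE₂ = 0.1431722 + 13.3931109 = 13.5363 eV

Note: This equals the direct transition 14 → 1: 13.5363 eV ✓
Energy is conserved regardless of the path taken.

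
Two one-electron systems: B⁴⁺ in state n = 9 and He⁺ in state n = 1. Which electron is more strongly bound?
He⁺ at n = 1 (E = -54.42 eV)

Using E_n = -13.6057 Z² / n² eV:

B⁴⁺ (Z = 5) at n = 9:
E = -13.6057 × 5² / 9² = -13.6057 × 25 / 81 = -4.19929 eV

He⁺ (Z = 2) at n = 1:
E = -13.6057 × 2² / 1² = -13.6057 × 4 / 1 = -54.42280 eV

Since -54.42280 eV < -4.19929 eV,
He⁺ at n = 1 is more tightly bound (requires more energy to ionize).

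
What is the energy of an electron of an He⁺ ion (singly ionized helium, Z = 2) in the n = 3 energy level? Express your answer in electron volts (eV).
-6.05 eV

The energy levels of a hydrogen-like atom are given by:
E_n = -13.6057 Z² / n² eV  (with Z = 2 for He⁺)

For n = 3:
E_3 = -13.6057 × 2² / 3²
E_3 = -13.6057 × 4 / 9
E_3 = -6.05 eV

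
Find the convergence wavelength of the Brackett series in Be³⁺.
91.126513 nm

The series limit corresponds to the transition from n = ∞ to n = 4.
This is the highest energy (shortest wavelength) transition in the Brackett series.

E_∞ = 0 eV
E_4 = -13.6057 × 4² / 4² = -13.60570000 eV

Energy at series limit:
ΔE = E_∞ - E_4 = 0 - (-13.60570000) = 13.60570000 eV
λ = hc/E = 1239.84 eV·nm / 13.60570000 eV = 91.126513 nm

This energy equals the ionization energy from the n = 4 state of Be³⁺.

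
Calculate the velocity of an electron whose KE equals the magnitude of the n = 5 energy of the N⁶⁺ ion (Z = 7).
3.06e+06 m/s (or 1.0216% of c)

The binding energy at n = 5 for N⁶⁺ is:
E_5 = -13.6057 × 7²/5² = -26.667172 eV
|E_5| = 26.667172 eV

Convert to Joules:
KE = 26.667172 eV × (1.602177 × 10⁻¹⁹ J/eV) = 4.2726e-18 J

Using KE = ½mv²:
v = √(2·KE/m_e)
v = √(2 × 4.2726e-18 J / 9.10938 × 10⁻³¹ kg)
v = 3.06e+06 m/s

This is approximately 1.0216% the speed of light.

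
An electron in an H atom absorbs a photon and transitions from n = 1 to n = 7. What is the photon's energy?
13.3280 eV

The energy levels of a hydrogen-like atom are E_n = -13.6057 eV / n².

Energy at n = 1: E_1 = -13.6057 / 1² = -13.6057000 eV
Energy at n = 7: E_7 = -13.6057 / 7² = -0.2776673 eV

The excitation energy is the difference:
ΔE = E_7 - E_1
ΔE = -0.2776673 - (-13.6057000)
ΔE = 13.3280 eV

Since this is positive, energy must be absorbed (photon absorption).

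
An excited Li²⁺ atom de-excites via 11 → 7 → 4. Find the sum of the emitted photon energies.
6.64121 eV

The energy levels of Li²⁺ are E_n = -13.6057 × 3² / n² eV.

First transition (11 → 7):
ΔE₁ = |E_7 - E_11|
ΔE₁ = |-2.49900612245 - (-1.01199421488)| = 1.48701191 eV

Second transition (7 → 4):
ΔE₂ = |E_4 - E_7|
ΔE₂ = |-7.65320625000 - (-2.49900612245)| = 5.15420013 eV

Total energy released:
E_total = ΔE₁ + ΔE₂ = 1.48701191 + 5.15420013 = 6.64121 eV

Note: This equals the direct transition 11 → 4: 6.64121 eV ✓
Energy is conserved regardless of the path taken.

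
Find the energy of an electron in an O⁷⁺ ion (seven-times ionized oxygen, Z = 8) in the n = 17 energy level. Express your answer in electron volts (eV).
-3.013027 eV

The energy levels of a hydrogen-like atom are given by:
E_n = -13.6057 Z² / n² eV  (with Z = 8 for O⁷⁺)

For n = 17:
E_17 = -13.6057 × 8² / 17²
E_17 = -13.6057 × 64 / 289
E_17 = -3.013027 eV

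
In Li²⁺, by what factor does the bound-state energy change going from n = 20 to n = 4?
25.000

Using E_n = -13.6057 Z² / n² eV with Z = 3:

E_4 = -13.6057 × 3² / 4² = -122.4513 / 16 = -7.653206250 eV
E_20 = -13.6057 × 3² / 20² = -122.4513 / 400 = -0.306128250 eV

The ratio is:
E_4/E_20 = (-7.653206250) / (-0.306128250)
E_4/E_20 = (-122.4513/16) / (-122.4513/400)
E_4/E_20 = 400/16
E_4/E_20 = 25.000
(Note: the Z² factors cancel in the ratio.)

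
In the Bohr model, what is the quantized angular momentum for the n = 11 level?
1.16e-33 J·s (or 11ℏ)

In the Bohr model, angular momentum is quantized:
L = nℏ

where ℏ = h/(2π) = 1.0546e-34 J·s

For n = 11:
L = 11 × 1.0546e-34 J·s
L = 1.16e-33 J·s

This can also be written as L = 11ℏ.
The angular momentum is an integer multiple of the reduced Planck constant.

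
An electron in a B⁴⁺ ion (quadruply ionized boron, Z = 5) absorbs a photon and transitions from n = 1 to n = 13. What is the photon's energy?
338.1298 eV

The energy levels of a hydrogen-like atom are E_n = -13.6057 Z² eV / n².

Energy at n = 1: E_1 = -13.6057 × 5² / 1² = -340.1425000 eV
Energy at n = 13: E_13 = -13.6057 × 5² / 13² = -2.0126775 eV

The excitation energy is the difference:
ΔE = E_13 - E_1
ΔE = -2.0126775 - (-340.1425000)
ΔE = 338.1298 eV

Since this is positive, energy must be absorbed (photon absorption).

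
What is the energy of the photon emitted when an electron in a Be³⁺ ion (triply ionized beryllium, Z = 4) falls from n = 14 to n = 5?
7.596979 eV

The energy levels are E_n = -13.6057 Z² eV / n².

Energy at n = 14: E_14 = -13.6057 × 4² / 14² = -1.110669388 eV
Energy at n = 5: E_5 = -13.6057 × 4² / 5² = -8.707648000 eV

For emission (electron falling to lower state), the photon energy is:
E_photon = E_14 - E_5 = |-1.110669388 - (-8.707648000)|
E_photon = 7.596979 eV

This energy is carried away by the emitted photon.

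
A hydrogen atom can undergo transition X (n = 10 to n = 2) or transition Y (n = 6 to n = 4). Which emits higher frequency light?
10 → 2

Calculate the energy for each transition:

Transition 10 → 2:
ΔE₁ = |E_2 - E_10| = |-13.6057/2² - (-13.6057/10²)|
ΔE₁ = |-3.40142500000 - (-0.13605700000)| = 3.26536800 eV

Transition 6 → 4:
ΔE₂ = |E_4 - E_6| = |-13.6057/4² - (-13.6057/6²)|
ΔE₂ = |-0.85035625000 - (-0.37793611111)| = 0.47242014 eV

Since 3.26536800 eV > 0.47242014 eV, the transition 10 → 2 emits the more energetic photon.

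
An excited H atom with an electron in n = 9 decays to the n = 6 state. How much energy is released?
0.21 eV

The energy levels are E_n = -13.6057 eV / n².

Energy at n = 9: E_9 = -13.6057 / 9² = -0.16797 eV
Energy at n = 6: E_6 = -13.6057 / 6² = -0.37794 eV

For emission (electron falling to lower state), the photon energy is:
E_photon = E_9 - E_6 = |-0.16797 - (-0.37794)|
E_photon = 0.21 eV

This energy is carried away by the emitted photon.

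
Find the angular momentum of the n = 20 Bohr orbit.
2.1091e-33 J·s (or 20ℏ)

In the Bohr model, angular momentum is quantized:
L = nℏ

where ℏ = h/(2π) = 1.054572e-34 J·s

For n = 20:
L = 20 × 1.054572e-34 J·s
L = 2.1091e-33 J·s

This can also be written as L = 20ℏ.
The angular momentum is an integer multiple of the reduced Planck constant.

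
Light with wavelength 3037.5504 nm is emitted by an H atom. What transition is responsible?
n = 10 → n = 5

First, find the photon energy from the wavelength (hc = 1239.84 eV·nm):
E = hc/λ = 1239.84 eV·nm / 3037.5504 nm = 0.40817101 eV

The energy levels of hydrogen satisfy E_n = -13.6057 / n² eV, so an emission n_i → n_f releases
ΔE = 13.6057 × (1/n_f² − 1/n_i²) eV.

Setting ΔE equal to the photon energy:
1/n_f² − 1/n_i² = 0.40817101 / 13.6057 = 0.030000001

Since 1/n_i² must be positive, we need 1/n_f² > 0.030000001, i.e. n_f ≤ 5. For each allowed n_f, solve n_i = (1/n_f² − 0.030000001)^(−1/2) and check whether it is a whole number:
  n_f = 1: 1/n_i² = 1.000000000 − 0.030000001 = 0.969999999 → n_i = 1.015  (not an integer) ✗
  n_f = 2: 1/n_i² = 0.250000000 − 0.030000001 = 0.219999999 → n_i = 2.132  (not an integer) ✗
  n_f = 3: 1/n_i² = 0.111111111 − 0.030000001 = 0.081111110 → n_i = 3.511  (not an integer) ✗
  n_f = 4: 1/n_i² = 0.062500000 − 0.030000001 = 0.032499999 → n_i = 5.547  (not an integer) ✗
  n_f = 5: 1/n_i² = 0.040000000 − 0.030000001 = 0.009999999 → n_i = 10.000  → integer, n_i = 10 ✓

Only n_f = 5 gives an integer upper level, n_i = 10.

The transition is from n = 10 to n = 5 (emission).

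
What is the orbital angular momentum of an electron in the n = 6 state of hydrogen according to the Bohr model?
6.32743e-34 J·s (or 6ℏ)

In the Bohr model, angular momentum is quantized:
L = nℏ

where ℏ = h/(2π) = 1.0545718e-34 J·s

For n = 6:
L = 6 × 1.0545718e-34 J·s
L = 6.32743e-34 J·s

This can also be written as L = 6ℏ.
The angular momentum is an integer multiple of the reduced Planck constant.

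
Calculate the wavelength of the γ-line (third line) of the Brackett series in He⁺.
541.236 nm

The lines of a series are numbered from the longest wavelength (smallest ΔE) outward; the third line is the transition from n = n_f + 3 to n_f.
The Brackett series has all transitions ending at n_f = 4.

For He⁺ (Z = 2), the third line (γ-line) is the jump from n = 7 to n = 4:
E_7 = -13.6057 × 2² / 7² = -1.1106694 eV
E_4 = -13.6057 × 2² / 4² = -3.4014250 eV
ΔE = E_7 - E_4 = 2.2907556 eV

λ = hc/E = 1239.84 eV·nm / 2.2907556 eV
λ = 541.236 nm

This is the γ-line of the Brackett series in He⁺.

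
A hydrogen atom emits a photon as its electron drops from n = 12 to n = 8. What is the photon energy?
0.118 eV

The energy levels are E_n = -13.6057 eV / n².

Energy at n = 12: E_12 = -13.6057 / 12² = -0.094484 eV
Energy at n = 8: E_8 = -13.6057 / 8² = -0.212589 eV

For emission (electron falling to lower state), the photon energy is:
E_photon = E_12 - E_8 = |-0.094484 - (-0.212589)|
E_photon = 0.118 eV

This energy is carried away by the emitted photon.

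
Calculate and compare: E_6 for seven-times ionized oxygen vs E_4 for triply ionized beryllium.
O⁷⁺ at n = 6 (E = -24.188 eV)

Using E_n = -13.6057 Z² / n² eV:

O⁷⁺ (Z = 8) at n = 6:
E = -13.6057 × 8² / 6² = -13.6057 × 64 / 36 = -24.187911 eV

Be³⁺ (Z = 4) at n = 4:
E = -13.6057 × 4² / 4² = -13.6057 × 16 / 16 = -13.605700 eV

Since -24.187911 eV < -13.605700 eV,
O⁷⁺ at n = 6 is more tightly bound (requires more energy to ionize).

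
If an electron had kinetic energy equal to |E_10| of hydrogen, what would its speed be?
2.1877e+05 m/s (or 0.073% of c)

The binding energy at n = 10 for hydrogen is:
E_10 = -13.6057/10² = -0.13605700 eV
|E_10| = 0.13605700 eV

Convert to Joules:
KE = 0.13605700 eV × (1.602177 × 10⁻¹⁹ J/eV) = 2.179874e-20 J

Using KE = ½mv²:
v = √(2·KE/m_e)
v = √(2 × 2.179874e-20 J / 9.10938 × 10⁻³¹ kg)
v = 2.1877e+05 m/s

This is approximately 0.073% the speed of light.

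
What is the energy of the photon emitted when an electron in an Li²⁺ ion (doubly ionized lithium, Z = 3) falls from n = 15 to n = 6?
2.857 eV

The energy levels are E_n = -13.6057 Z² eV / n².

Energy at n = 15: E_15 = -13.6057 × 3² / 15² = -0.544228 eV
Energy at n = 6: E_6 = -13.6057 × 3² / 6² = -3.401425 eV

For emission (electron falling to lower state), the photon energy is:
E_photon = E_15 - E_6 = |-0.544228 - (-3.401425)|
E_photon = 2.857 eV

This energy is carried away by the emitted photon.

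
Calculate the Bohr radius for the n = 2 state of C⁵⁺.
0.0353 nm (or 0.3528 Å)

The Bohr radius formula is:
r_n = n² a₀ / Z

where a₀ = 0.0529177 nm is the Bohr radius.

For C⁵⁺ (Z = 6) at n = 2:
r_2 = 2² × 0.0529177 nm / 6
r_2 = 4 × 0.0529177 nm / 6
r_2 = 0.21167 nm / 6
r_2 = 0.0353 nm

The electron orbits at approximately 0.0353 nm from the nucleus.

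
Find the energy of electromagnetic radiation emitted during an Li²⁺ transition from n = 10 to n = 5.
3.674 eV

The energy levels are E_n = -13.6057 Z² eV / n².

Energy at n = 10: E_10 = -13.6057 × 3² / 10² = -1.224513 eV
Energy at n = 5: E_5 = -13.6057 × 3² / 5² = -4.898052 eV

For emission (electron falling to lower state), the photon energy is:
E_photon = E_10 - E_5 = |-1.224513 - (-4.898052)|
E_photon = 3.674 eV

This energy is carried away by the emitted photon.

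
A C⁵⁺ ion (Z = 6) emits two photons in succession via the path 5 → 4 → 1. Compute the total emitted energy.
470.213 eV

The energy levels of C⁵⁺ are E_n = -13.6057 × 6² / n² eV.

First transition (5 → 4):
ΔE₁ = |E_4 - E_5|
ΔE₁ = |-30.612825000 - (-19.592208000)| = 11.020617 eV

Second transition (4 → 1):
ΔE₂ = |E_1 - E_4|
ΔE₂ = |-489.805200000 - (-30.612825000)| = 459.192375 eV

Total energy released:
E_total = ΔE₁ + ΔE₂ = 11.020617 + 459.192375 = 470.213 eV

Note: This equals the direct transition 5 → 1: 470.213 eV ✓
Energy is conserved regardless of the path taken.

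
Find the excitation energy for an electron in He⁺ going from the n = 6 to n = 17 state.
1.323430 eV

The energy levels of a hydrogen-like atom are E_n = -13.6057 Z² eV / n².

Energy at n = 6: E_6 = -13.6057 × 2² / 6² = -1.511744444 eV
Energy at n = 17: E_17 = -13.6057 × 2² / 17² = -0.188314187 eV

The excitation energy is the difference:
ΔE = E_17 - E_6
ΔE = -0.188314187 - (-1.511744444)
ΔE = 1.323430 eV

Since this is positive, energy must be absorbed (photon absorption).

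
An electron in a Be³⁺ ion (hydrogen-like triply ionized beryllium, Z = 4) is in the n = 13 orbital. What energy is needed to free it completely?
1.29 eV

The ionization energy is the energy needed to remove the electron completely (n → ∞).

For a hydrogen-like ion with Z = 4, E_n = -13.6057 Z² / n² eV.

At n = 13: E_13 = -13.6057 × 4² / 13² = -1.28811 eV
At n = ∞: E_∞ = 0 eV

Ionization energy = E_∞ - E_13 = 0 - (-1.28811) = 1.28811 eV
Ionization energy ≈ 1.29 eV

This is also called the binding energy of the electron in state n = 13.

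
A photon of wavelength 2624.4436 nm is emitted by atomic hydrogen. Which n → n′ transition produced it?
n = 6 → n = 4

First, find the photon energy from the wavelength (hc = 1239.84 eV·nm):
E = hc/λ = 1239.84 eV·nm / 2624.4436 nm = 0.47242014 eV

The energy levels of hydrogen satisfy E_n = -13.6057 / n² eV, so an emission n_i → n_f releases
ΔE = 13.6057 × (1/n_f² − 1/n_i²) eV.

Setting ΔE equal to the photon energy:
1/n_f² − 1/n_i² = 0.47242014 / 13.6057 = 0.034722222

Since 1/n_i² must be positive, we need 1/n_f² > 0.034722222, i.e. n_f ≤ 5. For each allowed n_f, solve n_i = (1/n_f² − 0.034722222)^(−1/2) and check whether it is a whole number:
  n_f = 1: 1/n_i² = 1.000000000 − 0.034722222 = 0.965277778 → n_i = 1.018  (not an integer) ✗
  n_f = 2: 1/n_i² = 0.250000000 − 0.034722222 = 0.215277778 → n_i = 2.155  (not an integer) ✗
  n_f = 3: 1/n_i² = 0.111111111 − 0.034722222 = 0.076388889 → n_i = 3.618  (not an integer) ✗
  n_f = 4: 1/n_i² = 0.062500000 − 0.034722222 = 0.027777778 → n_i = 6.000  → integer, n_i = 6 ✓
  n_f = 5: 1/n_i² = 0.040000000 − 0.034722222 = 0.005277778 → n_i = 13.765  (not an integer) ✗

Only n_f = 4 gives an integer upper level, n_i = 6.

The transition is from n = 6 to n = 4 (emission).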